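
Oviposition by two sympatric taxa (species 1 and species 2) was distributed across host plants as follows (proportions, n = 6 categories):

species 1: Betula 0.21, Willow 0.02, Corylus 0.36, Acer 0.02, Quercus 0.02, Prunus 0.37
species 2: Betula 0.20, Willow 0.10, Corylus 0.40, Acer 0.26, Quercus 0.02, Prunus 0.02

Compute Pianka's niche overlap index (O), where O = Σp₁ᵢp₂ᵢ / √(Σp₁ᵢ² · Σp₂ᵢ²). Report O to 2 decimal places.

0.68

Σ p₁ᵢp₂ᵢ = 0.0420 + 0.0020 + 0.1440 + 0.0052 + 0.0004 + 0.0074 = 0.2010
Σp_1ᵢ² = 0.21² + 0.02² + 0.36² + 0.02² + 0.02² + 0.37² = 0.0441 + 0.0004 + 0.1296 + 0.0004 + 0.0004 + 0.1369 = 0.3118
Σp_2ᵢ² = 0.20² + 0.10² + 0.40² + 0.26² + 0.02² + 0.02² = 0.0400 + 0.0100 + 0.1600 + 0.0676 + 0.0004 + 0.0004 = 0.2784
O = 0.2010 / √(0.3118 × 0.2784) = 0.2010 / 0.29463 = 0.6822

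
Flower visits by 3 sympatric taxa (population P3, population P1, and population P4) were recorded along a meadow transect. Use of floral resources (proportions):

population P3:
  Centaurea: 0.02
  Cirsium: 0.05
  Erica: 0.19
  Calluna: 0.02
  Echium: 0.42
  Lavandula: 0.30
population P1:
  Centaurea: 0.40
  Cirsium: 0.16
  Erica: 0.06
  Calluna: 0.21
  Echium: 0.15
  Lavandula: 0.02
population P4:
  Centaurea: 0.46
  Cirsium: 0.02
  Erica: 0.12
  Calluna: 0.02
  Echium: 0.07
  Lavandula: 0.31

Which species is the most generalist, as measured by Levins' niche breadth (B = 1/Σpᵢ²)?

population P1

Σp_P3ᵢ² = 0.02² + 0.05² + 0.19² + 0.02² + 0.42² + 0.30² = 0.0004 + 0.0025 + 0.0361 + 0.0004 + 0.1764 + 0.0900 = 0.3058
B_P3 = 1 / 0.3058 = 3.2701
Σp_P1ᵢ² = 0.40² + 0.16² + 0.06² + 0.21² + 0.15² + 0.02² = 0.1600 + 0.0256 + 0.0036 + 0.0441 + 0.0225 + 0.0004 = 0.2562
B_P1 = 1 / 0.2562 = 3.9032
Σp_P4ᵢ² = 0.46² + 0.02² + 0.12² + 0.02² + 0.07² + 0.31² = 0.2116 + 0.0004 + 0.0144 + 0.0004 + 0.0049 + 0.0961 = 0.3278
B_P4 = 1 / 0.3278 = 3.0506
Highest B → broadest niche (most generalist): population P1 (B = 3.90).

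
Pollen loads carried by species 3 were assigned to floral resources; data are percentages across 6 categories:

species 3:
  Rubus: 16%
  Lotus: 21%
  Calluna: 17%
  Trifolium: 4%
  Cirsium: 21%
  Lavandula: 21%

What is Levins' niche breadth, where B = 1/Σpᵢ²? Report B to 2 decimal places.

5.31

Convert percentages to proportions (divide by 100).
Σpᵢ² = 0.16² + 0.21² + 0.17² + 0.04² + 0.21² + 0.21² = 0.0256 + 0.0441 + 0.0289 + 0.0016 + 0.0441 + 0.0441 = 0.1884
B = 1 / 0.1884 = 5.3079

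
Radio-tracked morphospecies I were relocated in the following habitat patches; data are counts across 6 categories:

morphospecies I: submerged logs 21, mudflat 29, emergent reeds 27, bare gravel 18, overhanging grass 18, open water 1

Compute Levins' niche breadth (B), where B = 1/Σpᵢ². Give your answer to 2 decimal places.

4.89

Proportions for morphospecies I (n=114): 21/114=0.1842, 29/114=0.2544, 27/114=0.2368, 18/114=0.1579, 18/114=0.1579, 1/114=0.0088
Σpᵢ² = 0.1842² + 0.2544² + 0.2368² + 0.1579² + 0.1579² + 0.0088² = 0.033930 + 0.064719 + 0.056074 + 0.024932 + 0.024932 + 0.000077 = 0.204664
B = 1 / 0.204664 = 4.8861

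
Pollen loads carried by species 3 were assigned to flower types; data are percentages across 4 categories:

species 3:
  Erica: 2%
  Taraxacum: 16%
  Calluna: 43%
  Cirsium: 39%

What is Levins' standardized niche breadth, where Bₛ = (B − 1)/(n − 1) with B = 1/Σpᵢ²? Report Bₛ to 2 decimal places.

Convert percentages to proportions (divide by 100).
Σpᵢ² = 0.02² + 0.16² + 0.43² + 0.39² = 0.0004 + 0.0256 + 0.1849 + 0.1521 = 0.3630
B = 1 / 0.3630 = 2.7548
Bₛ = (B − 1)/(n − 1) = (2.7548 − 1)/(4 − 1) = 1.7548/3 = 0.5849

0.58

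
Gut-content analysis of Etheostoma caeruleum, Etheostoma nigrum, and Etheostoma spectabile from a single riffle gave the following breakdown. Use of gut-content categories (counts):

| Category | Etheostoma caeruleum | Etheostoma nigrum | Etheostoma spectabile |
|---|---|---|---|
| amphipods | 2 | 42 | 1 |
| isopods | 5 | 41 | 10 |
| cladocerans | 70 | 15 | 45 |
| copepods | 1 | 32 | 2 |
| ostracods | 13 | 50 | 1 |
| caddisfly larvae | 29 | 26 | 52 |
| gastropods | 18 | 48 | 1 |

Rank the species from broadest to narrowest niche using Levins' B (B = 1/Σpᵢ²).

Etheostoma nigrum > Etheostoma caeruleum > Etheostoma spectabile

Proportions for Etheostoma caeruleum (n=138): 2/138=0.0145, 5/138=0.0362, 70/138=0.5072, 1/138=0.0072, 13/138=0.0942, 29/138=0.2101, 18/138=0.1304
Proportions for Etheostoma nigrum (n=254): 42/254=0.1654, 41/254=0.1614, 15/254=0.0591, 32/254=0.1260, 50/254=0.1969, 26/254=0.1024, 48/254=0.1890
Proportions for Etheostoma spectabile (n=112): 1/112=0.0089, 10/112=0.0893, 45/112=0.4018, 2/112=0.0179, 1/112=0.0089, 52/112=0.4643, 1/112=0.0089
Σp_caerᵢ² = 0.0145² + 0.0362² + 0.5072² + 0.0072² + 0.0942² + 0.2101² + 0.1304² = 0.000210 + 0.001310 + 0.257252 + 0.000052 + 0.008874 + 0.044142 + 0.017004 = 0.328844
B_caer = 1 / 0.328844 = 3.0410
Σp_nigrᵢ² = 0.1654² + 0.1614² + 0.0591² + 0.1260² + 0.1969² + 0.1024² + 0.1890² = 0.027357 + 0.026050 + 0.003493 + 0.015876 + 0.038770 + 0.010486 + 0.035721 = 0.157753
B_nigr = 1 / 0.157753 = 6.3390
Σp_specᵢ² = 0.0089² + 0.0893² + 0.4018² + 0.0179² + 0.0089² + 0.4643² + 0.0089² = 0.000079 + 0.007974 + 0.161443 + 0.000320 + 0.000079 + 0.215574 + 0.000079 = 0.385548
B_spec = 1 / 0.385548 = 2.5937
Ranking by B (broadest → narrowest): Etheostoma nigrum (6.34) > Etheostoma caeruleum (3.04) > Etheostoma spectabile (2.59)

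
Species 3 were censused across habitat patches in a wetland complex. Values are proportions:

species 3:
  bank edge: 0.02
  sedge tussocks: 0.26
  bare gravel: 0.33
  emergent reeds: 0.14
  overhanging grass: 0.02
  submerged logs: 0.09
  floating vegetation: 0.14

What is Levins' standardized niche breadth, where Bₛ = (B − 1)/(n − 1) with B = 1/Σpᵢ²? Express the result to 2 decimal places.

0.58

Σpᵢ² = 0.02² + 0.26² + 0.33² + 0.14² + 0.02² + 0.09² + 0.14² = 0.0004 + 0.0676 + 0.1089 + 0.0196 + 0.0004 + 0.0081 + 0.0196 = 0.2246
B = 1 / 0.2246 = 4.4524
Bₛ = (B − 1)/(n − 1) = (4.4524 − 1)/(7 − 1) = 3.4524/6 = 0.5754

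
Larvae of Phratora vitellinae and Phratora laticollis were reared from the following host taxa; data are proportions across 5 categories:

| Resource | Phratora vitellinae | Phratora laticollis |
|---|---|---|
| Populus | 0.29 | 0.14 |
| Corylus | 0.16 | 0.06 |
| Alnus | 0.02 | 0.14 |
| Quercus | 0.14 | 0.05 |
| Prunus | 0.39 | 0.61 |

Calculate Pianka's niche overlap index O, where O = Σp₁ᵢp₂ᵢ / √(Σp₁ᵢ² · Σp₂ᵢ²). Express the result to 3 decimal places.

Σ p₁ᵢp₂ᵢ = 0.0406 + 0.0096 + 0.0028 + 0.0070 + 0.2379 = 0.2979
Σp_1ᵢ² = 0.29² + 0.16² + 0.02² + 0.14² + 0.39² = 0.0841 + 0.0256 + 0.0004 + 0.0196 + 0.1521 = 0.2818
Σp_2ᵢ² = 0.14² + 0.06² + 0.14² + 0.05² + 0.61² = 0.0196 + 0.0036 + 0.0196 + 0.0025 + 0.3721 = 0.4174
O = 0.2979 / √(0.2818 × 0.4174) = 0.2979 / 0.342963 = 0.86861

0.869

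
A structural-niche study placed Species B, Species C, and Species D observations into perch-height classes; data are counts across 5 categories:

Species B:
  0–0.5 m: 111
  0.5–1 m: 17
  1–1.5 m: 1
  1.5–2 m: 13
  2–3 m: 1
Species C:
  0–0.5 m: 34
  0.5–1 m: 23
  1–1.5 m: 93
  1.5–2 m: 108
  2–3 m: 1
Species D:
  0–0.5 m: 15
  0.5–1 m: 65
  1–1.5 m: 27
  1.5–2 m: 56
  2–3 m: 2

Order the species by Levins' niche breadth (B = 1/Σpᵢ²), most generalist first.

Proportions for Species B (n=143): 111/143=0.7762, 17/143=0.1189, 1/143=0.0070, 13/143=0.0909, 1/143=0.0070
Proportions for Species C (n=259): 34/259=0.1313, 23/259=0.0888, 93/259=0.3591, 108/259=0.4170, 1/259=0.0039
Proportions for Species D (n=165): 15/165=0.0909, 65/165=0.3939, 27/165=0.1636, 56/165=0.3394, 2/165=0.0121
Σp_Bᵢ² = 0.7762² + 0.1189² + 0.0070² + 0.0909² + 0.0070² = 0.602486 + 0.014137 + 0.000049 + 0.008263 + 0.000049 = 0.624984
B_B = 1 / 0.624984 = 1.6000
Σp_Cᵢ² = 0.1313² + 0.0888² + 0.3591² + 0.4170² + 0.0039² = 0.017240 + 0.007885 + 0.128953 + 0.173889 + 0.000015 = 0.327982
B_C = 1 / 0.327982 = 3.0489
Σp_Dᵢ² = 0.0909² + 0.3939² + 0.1636² + 0.3394² + 0.0121² = 0.008263 + 0.155157 + 0.026765 + 0.115192 + 0.000146 = 0.305523
B_D = 1 / 0.305523 = 3.2731
Ranking by B (broadest → narrowest): Species D (3.27) > Species C (3.05) > Species B (1.60)

Species D > Species C > Species B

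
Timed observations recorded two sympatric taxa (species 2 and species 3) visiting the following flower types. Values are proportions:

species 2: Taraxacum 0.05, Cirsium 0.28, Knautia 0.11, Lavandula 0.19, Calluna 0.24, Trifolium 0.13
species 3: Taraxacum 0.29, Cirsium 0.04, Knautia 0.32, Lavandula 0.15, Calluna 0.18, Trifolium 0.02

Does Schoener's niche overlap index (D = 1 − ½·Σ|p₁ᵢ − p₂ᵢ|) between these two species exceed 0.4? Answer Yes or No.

Yes

Σ|p₁ᵢ − p₂ᵢ| = 0.24 + 0.24 + 0.21 + 0.04 + 0.06 + 0.11 = 0.90
D = 1 − ½ × 0.90 = 1 − 0.450 = 0.5500
D = 0.5500 > 0.4 → Yes.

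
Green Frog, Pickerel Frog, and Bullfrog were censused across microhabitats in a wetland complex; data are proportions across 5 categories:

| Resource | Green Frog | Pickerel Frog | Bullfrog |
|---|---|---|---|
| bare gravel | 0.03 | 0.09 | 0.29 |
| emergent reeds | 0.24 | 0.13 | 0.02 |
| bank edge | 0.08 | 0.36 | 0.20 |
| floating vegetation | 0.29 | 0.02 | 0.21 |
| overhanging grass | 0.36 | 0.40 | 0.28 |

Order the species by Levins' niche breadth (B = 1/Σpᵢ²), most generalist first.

Σp_Greeᵢ² = 0.03² + 0.24² + 0.08² + 0.29² + 0.36² = 0.0009 + 0.0576 + 0.0064 + 0.0841 + 0.1296 = 0.2786
B_Gree = 1 / 0.2786 = 3.5894
Σp_Pickᵢ² = 0.09² + 0.13² + 0.36² + 0.02² + 0.40² = 0.0081 + 0.0169 + 0.1296 + 0.0004 + 0.1600 = 0.3150
B_Pick = 1 / 0.3150 = 3.1746
Σp_Bullᵢ² = 0.29² + 0.02² + 0.20² + 0.21² + 0.28² = 0.0841 + 0.0004 + 0.0400 + 0.0441 + 0.0784 = 0.2470
B_Bull = 1 / 0.2470 = 4.0486
Ranking by B (broadest → narrowest): Bullfrog (4.05) > Green Frog (3.59) > Pickerel Frog (3.17)

Bullfrog > Green Frog > Pickerel Frog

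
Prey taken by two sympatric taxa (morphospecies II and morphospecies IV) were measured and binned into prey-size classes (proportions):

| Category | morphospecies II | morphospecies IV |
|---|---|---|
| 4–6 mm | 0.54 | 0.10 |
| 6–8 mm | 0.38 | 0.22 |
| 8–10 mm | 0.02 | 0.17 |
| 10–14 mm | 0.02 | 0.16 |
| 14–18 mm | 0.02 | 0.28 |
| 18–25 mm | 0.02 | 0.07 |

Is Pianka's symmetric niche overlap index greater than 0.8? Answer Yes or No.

No

Σ p₁ᵢp₂ᵢ = 0.0540 + 0.0836 + 0.0034 + 0.0032 + 0.0056 + 0.0014 = 0.1512
Σp_1ᵢ² = 0.54² + 0.38² + 0.02² + 0.02² + 0.02² + 0.02² = 0.2916 + 0.1444 + 0.0004 + 0.0004 + 0.0004 + 0.0004 = 0.4376
Σp_2ᵢ² = 0.10² + 0.22² + 0.17² + 0.16² + 0.28² + 0.07² = 0.0100 + 0.0484 + 0.0289 + 0.0256 + 0.0784 + 0.0049 = 0.1962
O = 0.1512 / √(0.4376 × 0.1962) = 0.1512 / 0.29301 = 0.5160
O = 0.5160 < 0.8 → No.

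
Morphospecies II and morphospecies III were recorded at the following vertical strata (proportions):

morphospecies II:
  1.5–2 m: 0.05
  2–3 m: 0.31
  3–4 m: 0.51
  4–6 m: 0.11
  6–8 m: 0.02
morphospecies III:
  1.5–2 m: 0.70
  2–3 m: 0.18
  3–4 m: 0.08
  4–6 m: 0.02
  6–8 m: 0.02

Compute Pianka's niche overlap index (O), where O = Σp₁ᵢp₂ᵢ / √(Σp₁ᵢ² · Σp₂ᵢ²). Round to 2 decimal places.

0.30

Σ p₁ᵢp₂ᵢ = 0.0350 + 0.0558 + 0.0408 + 0.0022 + 0.0004 = 0.1342
Σp_1ᵢ² = 0.05² + 0.31² + 0.51² + 0.11² + 0.02² = 0.0025 + 0.0961 + 0.2601 + 0.0121 + 0.0004 = 0.3712
Σp_2ᵢ² = 0.70² + 0.18² + 0.08² + 0.02² + 0.02² = 0.4900 + 0.0324 + 0.0064 + 0.0004 + 0.0004 = 0.5296
O = 0.1342 / √(0.3712 × 0.5296) = 0.1342 / 0.44338 = 0.3027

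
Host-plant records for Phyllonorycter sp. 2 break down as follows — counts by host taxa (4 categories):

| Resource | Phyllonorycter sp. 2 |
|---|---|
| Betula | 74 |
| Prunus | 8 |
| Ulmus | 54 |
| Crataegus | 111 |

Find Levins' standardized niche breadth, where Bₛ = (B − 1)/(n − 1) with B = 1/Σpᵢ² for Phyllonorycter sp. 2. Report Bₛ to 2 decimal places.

Proportions for Phyllonorycter sp. 2 (n=247): 74/247=0.2996, 8/247=0.0324, 54/247=0.2186, 111/247=0.4494
Σpᵢ² = 0.2996² + 0.0324² + 0.2186² + 0.4494² = 0.089760 + 0.001050 + 0.047786 + 0.201960 = 0.340556
B = 1 / 0.340556 = 2.9364
Bₛ = (B − 1)/(n − 1) = (2.9364 − 1)/(4 − 1) = 1.9364/3 = 0.6455

0.65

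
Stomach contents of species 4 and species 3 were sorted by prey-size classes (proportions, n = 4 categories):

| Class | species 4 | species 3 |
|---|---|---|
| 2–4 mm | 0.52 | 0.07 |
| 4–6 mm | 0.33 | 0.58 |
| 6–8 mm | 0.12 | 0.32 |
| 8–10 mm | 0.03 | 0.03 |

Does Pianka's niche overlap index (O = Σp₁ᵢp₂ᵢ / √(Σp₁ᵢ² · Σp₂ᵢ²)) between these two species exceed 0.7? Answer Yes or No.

Σ p₁ᵢp₂ᵢ = 0.0364 + 0.1914 + 0.0384 + 0.0009 = 0.2671
Σp_1ᵢ² = 0.52² + 0.33² + 0.12² + 0.03² = 0.2704 + 0.1089 + 0.0144 + 0.0009 = 0.3946
Σp_2ᵢ² = 0.07² + 0.58² + 0.32² + 0.03² = 0.0049 + 0.3364 + 0.1024 + 0.0009 = 0.4446
O = 0.2671 / √(0.3946 × 0.4446) = 0.2671 / 0.41885 = 0.6377
O = 0.6377 < 0.7 → No.

No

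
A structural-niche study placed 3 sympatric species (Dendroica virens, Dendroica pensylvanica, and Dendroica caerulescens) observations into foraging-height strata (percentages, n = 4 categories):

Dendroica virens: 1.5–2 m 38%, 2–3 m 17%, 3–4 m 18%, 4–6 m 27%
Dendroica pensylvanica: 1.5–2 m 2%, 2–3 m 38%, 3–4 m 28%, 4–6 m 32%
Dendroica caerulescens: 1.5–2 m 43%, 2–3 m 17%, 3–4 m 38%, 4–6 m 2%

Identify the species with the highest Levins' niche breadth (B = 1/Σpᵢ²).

Dendroica virens

Convert percentages to proportions (divide by 100).
Σp_vireᵢ² = 0.38² + 0.17² + 0.18² + 0.27² = 0.1444 + 0.0289 + 0.0324 + 0.0729 = 0.2786
B_vire = 1 / 0.2786 = 3.5894
Σp_pensᵢ² = 0.02² + 0.38² + 0.28² + 0.32² = 0.0004 + 0.1444 + 0.0784 + 0.1024 = 0.3256
B_pens = 1 / 0.3256 = 3.0713
Σp_caerᵢ² = 0.43² + 0.17² + 0.38² + 0.02² = 0.1849 + 0.0289 + 0.1444 + 0.0004 = 0.3586
B_caer = 1 / 0.3586 = 2.7886
Highest B → broadest niche (most generalist): Dendroica virens (B = 3.59).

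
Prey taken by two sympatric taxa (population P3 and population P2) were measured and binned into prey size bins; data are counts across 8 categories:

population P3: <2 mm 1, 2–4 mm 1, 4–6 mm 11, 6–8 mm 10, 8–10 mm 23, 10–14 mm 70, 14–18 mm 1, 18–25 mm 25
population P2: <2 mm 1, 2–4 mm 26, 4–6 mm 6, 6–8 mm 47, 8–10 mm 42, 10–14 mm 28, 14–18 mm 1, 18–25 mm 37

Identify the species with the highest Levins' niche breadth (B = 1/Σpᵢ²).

population P2

Proportions for population P3 (n=142): 1/142=0.0070, 1/142=0.0070, 11/142=0.0775, 10/142=0.0704, 23/142=0.1620, 70/142=0.4930, 1/142=0.0070, 25/142=0.1761
Proportions for population P2 (n=188): 1/188=0.0053, 26/188=0.1383, 6/188=0.0319, 47/188=0.2500, 42/188=0.2234, 28/188=0.1489, 1/188=0.0053, 37/188=0.1968
Σp_P3ᵢ² = 0.0070² + 0.0070² + 0.0775² + 0.0704² + 0.1620² + 0.4930² + 0.0070² + 0.1761² = 0.000049 + 0.000049 + 0.006006 + 0.004956 + 0.026244 + 0.243049 + 0.000049 + 0.031011 = 0.311413
B_P3 = 1 / 0.311413 = 3.2112
Σp_P2ᵢ² = 0.0053² + 0.1383² + 0.0319² + 0.2500² + 0.2234² + 0.1489² + 0.0053² + 0.1968² = 0.000028 + 0.019127 + 0.001018 + 0.062500 + 0.049908 + 0.022171 + 0.000028 + 0.038730 = 0.193510
B_P2 = 1 / 0.193510 = 5.1677
Highest B → broadest niche (most generalist): population P2 (B = 5.17).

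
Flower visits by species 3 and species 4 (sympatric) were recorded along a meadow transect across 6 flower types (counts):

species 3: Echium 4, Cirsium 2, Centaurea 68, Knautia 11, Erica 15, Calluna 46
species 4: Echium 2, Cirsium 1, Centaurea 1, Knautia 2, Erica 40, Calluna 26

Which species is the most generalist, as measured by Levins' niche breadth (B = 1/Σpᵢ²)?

species 3

Proportions for species 3 (n=146): 4/146=0.0274, 2/146=0.0137, 68/146=0.4658, 11/146=0.0753, 15/146=0.1027, 46/146=0.3151
Proportions for species 4 (n=72): 2/72=0.0278, 1/72=0.0139, 1/72=0.0139, 2/72=0.0278, 40/72=0.5556, 26/72=0.3611
Σp_3ᵢ² = 0.0274² + 0.0137² + 0.4658² + 0.0753² + 0.1027² + 0.3151² = 0.000751 + 0.000188 + 0.216970 + 0.005670 + 0.010547 + 0.099288 = 0.333414
B_3 = 1 / 0.333414 = 2.9993
Σp_4ᵢ² = 0.0278² + 0.0139² + 0.0139² + 0.0278² + 0.5556² + 0.3611² = 0.000773 + 0.000193 + 0.000193 + 0.000773 + 0.308691 + 0.130393 = 0.441016
B_4 = 1 / 0.441016 = 2.2675
Highest B → broadest niche (most generalist): species 3 (B = 3.00).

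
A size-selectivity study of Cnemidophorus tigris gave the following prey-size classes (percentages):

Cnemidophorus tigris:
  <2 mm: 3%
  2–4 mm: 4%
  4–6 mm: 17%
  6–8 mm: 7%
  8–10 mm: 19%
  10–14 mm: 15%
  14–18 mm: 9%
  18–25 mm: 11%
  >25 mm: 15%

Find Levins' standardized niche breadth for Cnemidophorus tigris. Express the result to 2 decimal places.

0.78

Convert percentages to proportions (divide by 100).
Σpᵢ² = 0.03² + 0.04² + 0.17² + 0.07² + 0.19² + 0.15² + 0.09² + 0.11² + 0.15² = 0.0009 + 0.0016 + 0.0289 + 0.0049 + 0.0361 + 0.0225 + 0.0081 + 0.0121 + 0.0225 = 0.1376
B = 1 / 0.1376 = 7.2674
Bₛ = (B − 1)/(n − 1) = (7.2674 − 1)/(9 − 1) = 6.2674/8 = 0.7834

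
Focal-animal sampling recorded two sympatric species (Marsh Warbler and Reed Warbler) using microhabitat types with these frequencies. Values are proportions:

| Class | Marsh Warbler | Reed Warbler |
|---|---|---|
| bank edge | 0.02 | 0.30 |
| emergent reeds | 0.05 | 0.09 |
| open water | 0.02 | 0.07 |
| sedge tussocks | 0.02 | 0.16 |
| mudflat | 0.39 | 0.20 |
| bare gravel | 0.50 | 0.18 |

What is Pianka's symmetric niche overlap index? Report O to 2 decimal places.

Σ p₁ᵢp₂ᵢ = 0.0060 + 0.0045 + 0.0014 + 0.0032 + 0.0780 + 0.0900 = 0.1831
Σp_1ᵢ² = 0.02² + 0.05² + 0.02² + 0.02² + 0.39² + 0.50² = 0.0004 + 0.0025 + 0.0004 + 0.0004 + 0.1521 + 0.2500 = 0.4058
Σp_2ᵢ² = 0.30² + 0.09² + 0.07² + 0.16² + 0.20² + 0.18² = 0.0900 + 0.0081 + 0.0049 + 0.0256 + 0.0400 + 0.0324 = 0.2010
O = 0.1831 / √(0.4058 × 0.2010) = 0.1831 / 0.28560 = 0.6411

0.64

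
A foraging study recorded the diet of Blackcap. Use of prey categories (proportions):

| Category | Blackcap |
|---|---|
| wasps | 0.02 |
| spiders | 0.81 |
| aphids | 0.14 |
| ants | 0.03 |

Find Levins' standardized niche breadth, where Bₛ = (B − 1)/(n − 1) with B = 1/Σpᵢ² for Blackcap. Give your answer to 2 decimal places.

0.16

Σpᵢ² = 0.02² + 0.81² + 0.14² + 0.03² = 0.0004 + 0.6561 + 0.0196 + 0.0009 = 0.6770
B = 1 / 0.6770 = 1.4771
Bₛ = (B − 1)/(n − 1) = (1.4771 − 1)/(4 − 1) = 0.4771/3 = 0.1590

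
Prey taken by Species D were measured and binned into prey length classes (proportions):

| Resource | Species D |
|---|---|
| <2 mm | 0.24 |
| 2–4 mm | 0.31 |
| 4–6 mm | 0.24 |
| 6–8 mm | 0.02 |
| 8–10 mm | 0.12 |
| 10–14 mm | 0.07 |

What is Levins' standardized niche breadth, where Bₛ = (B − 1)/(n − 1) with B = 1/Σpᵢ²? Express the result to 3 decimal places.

0.666

Σpᵢ² = 0.24² + 0.31² + 0.24² + 0.02² + 0.12² + 0.07² = 0.0576 + 0.0961 + 0.0576 + 0.0004 + 0.0144 + 0.0049 = 0.2310
B = 1 / 0.2310 = 4.32900
Bₛ = (B − 1)/(n − 1) = (4.32900 − 1)/(6 − 1) = 3.32900/5 = 0.66580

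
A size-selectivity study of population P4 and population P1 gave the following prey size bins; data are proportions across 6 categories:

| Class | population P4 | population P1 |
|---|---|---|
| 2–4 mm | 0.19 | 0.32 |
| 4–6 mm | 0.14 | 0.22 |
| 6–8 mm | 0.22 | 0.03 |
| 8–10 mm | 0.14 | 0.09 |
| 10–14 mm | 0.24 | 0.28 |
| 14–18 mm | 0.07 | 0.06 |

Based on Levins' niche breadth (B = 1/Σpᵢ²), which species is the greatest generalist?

population P4

Σp_P4ᵢ² = 0.19² + 0.14² + 0.22² + 0.14² + 0.24² + 0.07² = 0.0361 + 0.0196 + 0.0484 + 0.0196 + 0.0576 + 0.0049 = 0.1862
B_P4 = 1 / 0.1862 = 5.3706
Σp_P1ᵢ² = 0.32² + 0.22² + 0.03² + 0.09² + 0.28² + 0.06² = 0.1024 + 0.0484 + 0.0009 + 0.0081 + 0.0784 + 0.0036 = 0.2418
B_P1 = 1 / 0.2418 = 4.1356
Highest B → broadest niche (most generalist): population P4 (B = 5.37).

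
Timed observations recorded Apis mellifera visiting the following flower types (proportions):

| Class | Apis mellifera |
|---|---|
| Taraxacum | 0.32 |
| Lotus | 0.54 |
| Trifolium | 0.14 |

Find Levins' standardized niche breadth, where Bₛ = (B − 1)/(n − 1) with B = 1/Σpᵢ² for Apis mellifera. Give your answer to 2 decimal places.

Σpᵢ² = 0.32² + 0.54² + 0.14² = 0.1024 + 0.2916 + 0.0196 = 0.4136
B = 1 / 0.4136 = 2.4178
Bₛ = (B − 1)/(n − 1) = (2.4178 − 1)/(3 − 1) = 1.4178/2 = 0.7089

0.71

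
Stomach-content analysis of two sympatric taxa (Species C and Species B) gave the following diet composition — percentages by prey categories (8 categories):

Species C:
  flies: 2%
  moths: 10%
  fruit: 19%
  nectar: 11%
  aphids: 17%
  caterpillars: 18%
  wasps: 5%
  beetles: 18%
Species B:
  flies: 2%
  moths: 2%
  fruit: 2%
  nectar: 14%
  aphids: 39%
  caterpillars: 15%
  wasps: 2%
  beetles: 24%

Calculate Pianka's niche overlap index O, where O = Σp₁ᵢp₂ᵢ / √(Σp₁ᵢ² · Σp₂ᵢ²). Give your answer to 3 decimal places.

0.803

Convert percentages to proportions (divide by 100).
Σ p₁ᵢp₂ᵢ = 0.0004 + 0.0020 + 0.0038 + 0.0154 + 0.0663 + 0.0270 + 0.0010 + 0.0432 = 0.1591
Σp_1ᵢ² = 0.02² + 0.10² + 0.19² + 0.11² + 0.17² + 0.18² + 0.05² + 0.18² = 0.0004 + 0.0100 + 0.0361 + 0.0121 + 0.0289 + 0.0324 + 0.0025 + 0.0324 = 0.1548
Σp_2ᵢ² = 0.02² + 0.02² + 0.02² + 0.14² + 0.39² + 0.15² + 0.02² + 0.24² = 0.0004 + 0.0004 + 0.0004 + 0.0196 + 0.1521 + 0.0225 + 0.0004 + 0.0576 = 0.2534
O = 0.1591 / √(0.1548 × 0.2534) = 0.1591 / 0.198056 = 0.80331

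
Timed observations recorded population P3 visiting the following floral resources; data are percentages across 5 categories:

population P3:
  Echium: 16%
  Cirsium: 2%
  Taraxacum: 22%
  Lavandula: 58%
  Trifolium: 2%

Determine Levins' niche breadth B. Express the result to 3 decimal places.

2.432

Convert percentages to proportions (divide by 100).
Σpᵢ² = 0.16² + 0.02² + 0.22² + 0.58² + 0.02² = 0.0256 + 0.0004 + 0.0484 + 0.3364 + 0.0004 = 0.4112
B = 1 / 0.4112 = 2.43191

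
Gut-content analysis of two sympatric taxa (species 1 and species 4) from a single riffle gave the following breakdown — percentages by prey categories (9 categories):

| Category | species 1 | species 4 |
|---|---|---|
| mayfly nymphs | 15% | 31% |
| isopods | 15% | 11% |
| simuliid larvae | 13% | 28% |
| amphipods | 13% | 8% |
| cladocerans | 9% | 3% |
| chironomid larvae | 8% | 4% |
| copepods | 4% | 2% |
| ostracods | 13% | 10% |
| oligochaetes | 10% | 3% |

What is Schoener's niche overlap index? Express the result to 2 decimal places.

0.69

Convert percentages to proportions (divide by 100).
Σ|p₁ᵢ − p₂ᵢ| = 0.16 + 0.04 + 0.15 + 0.05 + 0.06 + 0.04 + 0.02 + 0.03 + 0.07 = 0.62
D = 1 − ½ × 0.62 = 1 − 0.310 = 0.6900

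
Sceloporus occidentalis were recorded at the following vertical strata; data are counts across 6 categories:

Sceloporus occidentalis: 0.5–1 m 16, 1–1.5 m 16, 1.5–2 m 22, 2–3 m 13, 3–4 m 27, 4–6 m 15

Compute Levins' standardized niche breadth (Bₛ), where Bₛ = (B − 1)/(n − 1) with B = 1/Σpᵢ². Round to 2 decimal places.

0.92

Proportions for Sceloporus occidentalis (n=109): 16/109=0.1468, 16/109=0.1468, 22/109=0.2018, 13/109=0.1193, 27/109=0.2477, 15/109=0.1376
Σpᵢ² = 0.1468² + 0.1468² + 0.2018² + 0.1193² + 0.2477² + 0.1376² = 0.021550 + 0.021550 + 0.040723 + 0.014232 + 0.061355 + 0.018934 = 0.178344
B = 1 / 0.178344 = 5.6071
Bₛ = (B − 1)/(n − 1) = (5.6071 − 1)/(6 − 1) = 4.6071/5 = 0.9214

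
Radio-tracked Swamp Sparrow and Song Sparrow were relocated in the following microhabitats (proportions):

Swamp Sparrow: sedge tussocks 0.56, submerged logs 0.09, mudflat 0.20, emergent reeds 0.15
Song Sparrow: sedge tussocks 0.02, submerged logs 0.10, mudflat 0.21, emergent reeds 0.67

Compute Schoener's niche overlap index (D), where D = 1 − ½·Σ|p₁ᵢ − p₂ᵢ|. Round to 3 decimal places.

Σ|p₁ᵢ − p₂ᵢ| = 0.54 + 0.01 + 0.01 + 0.52 = 1.08
D = 1 − ½ × 1.08 = 1 − 0.540 = 0.46000

0.460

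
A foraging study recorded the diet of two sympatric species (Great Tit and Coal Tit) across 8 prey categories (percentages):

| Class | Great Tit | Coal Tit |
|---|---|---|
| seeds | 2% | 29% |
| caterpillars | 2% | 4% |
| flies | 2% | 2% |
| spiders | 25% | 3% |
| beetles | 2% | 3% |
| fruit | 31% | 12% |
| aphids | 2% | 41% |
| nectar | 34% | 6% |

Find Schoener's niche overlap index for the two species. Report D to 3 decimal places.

0.310

Convert percentages to proportions (divide by 100).
Σ|p₁ᵢ − p₂ᵢ| = 0.27 + 0.02 + 0.00 + 0.22 + 0.01 + 0.19 + 0.39 + 0.28 = 1.38
D = 1 − ½ × 1.38 = 1 − 0.690 = 0.31000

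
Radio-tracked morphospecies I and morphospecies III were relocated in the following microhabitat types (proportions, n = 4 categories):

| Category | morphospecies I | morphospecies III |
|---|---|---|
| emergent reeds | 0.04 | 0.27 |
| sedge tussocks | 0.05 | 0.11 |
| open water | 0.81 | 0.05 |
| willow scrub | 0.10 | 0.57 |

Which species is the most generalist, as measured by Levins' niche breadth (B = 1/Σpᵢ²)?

Σp_Iᵢ² = 0.04² + 0.05² + 0.81² + 0.10² = 0.0016 + 0.0025 + 0.6561 + 0.0100 = 0.6702
B_I = 1 / 0.6702 = 1.4921
Σp_IIIᵢ² = 0.27² + 0.11² + 0.05² + 0.57² = 0.0729 + 0.0121 + 0.0025 + 0.3249 = 0.4124
B_III = 1 / 0.4124 = 2.4248
Highest B → broadest niche (most generalist): morphospecies III (B = 2.42).

morphospecies III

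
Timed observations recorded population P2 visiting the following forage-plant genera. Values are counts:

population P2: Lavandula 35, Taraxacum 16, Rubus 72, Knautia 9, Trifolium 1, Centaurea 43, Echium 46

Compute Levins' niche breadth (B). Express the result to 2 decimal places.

Proportions for population P2 (n=222): 35/222=0.1577, 16/222=0.0721, 72/222=0.3243, 9/222=0.0405, 1/222=0.0045, 43/222=0.1937, 46/222=0.2072
Σpᵢ² = 0.1577² + 0.0721² + 0.3243² + 0.0405² + 0.0045² + 0.1937² + 0.2072² = 0.024869 + 0.005198 + 0.105170 + 0.001640 + 0.000020 + 0.037520 + 0.042932 = 0.217349
B = 1 / 0.217349 = 4.6009

4.60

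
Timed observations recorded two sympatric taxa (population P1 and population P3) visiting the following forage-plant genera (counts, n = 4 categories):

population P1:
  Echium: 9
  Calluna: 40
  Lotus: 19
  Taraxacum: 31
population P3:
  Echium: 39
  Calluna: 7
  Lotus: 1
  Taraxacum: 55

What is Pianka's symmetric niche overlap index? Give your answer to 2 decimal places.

Proportions for population P1 (n=99): 9/99=0.0909, 40/99=0.4040, 19/99=0.1919, 31/99=0.3131
Proportions for population P3 (n=102): 39/102=0.3824, 7/102=0.0686, 1/102=0.0098, 55/102=0.5392
Σ p₁ᵢp₂ᵢ = 0.034760 + 0.027714 + 0.001881 + 0.168824 = 0.233179
Σp_1ᵢ² = 0.0909² + 0.4040² + 0.1919² + 0.3131² = 0.008263 + 0.163216 + 0.036826 + 0.098032 = 0.306337
Σp_2ᵢ² = 0.3824² + 0.0686² + 0.0098² + 0.5392² = 0.146230 + 0.004706 + 0.000096 + 0.290737 = 0.441769
O = 0.233179 / √(0.306337 × 0.441769) = 0.233179 / 0.3678725 = 0.6339

0.63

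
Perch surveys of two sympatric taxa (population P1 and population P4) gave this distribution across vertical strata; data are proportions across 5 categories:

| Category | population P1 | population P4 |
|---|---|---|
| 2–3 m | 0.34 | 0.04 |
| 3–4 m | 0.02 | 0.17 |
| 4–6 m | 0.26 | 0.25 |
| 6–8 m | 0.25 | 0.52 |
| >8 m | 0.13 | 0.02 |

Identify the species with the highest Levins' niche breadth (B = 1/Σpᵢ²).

population P1

Σp_P1ᵢ² = 0.34² + 0.02² + 0.26² + 0.25² + 0.13² = 0.1156 + 0.0004 + 0.0676 + 0.0625 + 0.0169 = 0.2630
B_P1 = 1 / 0.2630 = 3.8023
Σp_P4ᵢ² = 0.04² + 0.17² + 0.25² + 0.52² + 0.02² = 0.0016 + 0.0289 + 0.0625 + 0.2704 + 0.0004 = 0.3638
B_P4 = 1 / 0.3638 = 2.7488
Highest B → broadest niche (most generalist): population P1 (B = 3.80).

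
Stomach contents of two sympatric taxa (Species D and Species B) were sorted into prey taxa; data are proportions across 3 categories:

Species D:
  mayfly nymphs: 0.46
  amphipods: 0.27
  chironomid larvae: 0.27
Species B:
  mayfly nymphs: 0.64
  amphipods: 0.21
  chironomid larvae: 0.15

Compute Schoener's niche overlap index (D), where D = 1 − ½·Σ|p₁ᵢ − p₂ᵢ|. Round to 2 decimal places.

Σ|p₁ᵢ − p₂ᵢ| = 0.18 + 0.06 + 0.12 = 0.36
D = 1 − ½ × 0.36 = 1 − 0.180 = 0.8200

0.82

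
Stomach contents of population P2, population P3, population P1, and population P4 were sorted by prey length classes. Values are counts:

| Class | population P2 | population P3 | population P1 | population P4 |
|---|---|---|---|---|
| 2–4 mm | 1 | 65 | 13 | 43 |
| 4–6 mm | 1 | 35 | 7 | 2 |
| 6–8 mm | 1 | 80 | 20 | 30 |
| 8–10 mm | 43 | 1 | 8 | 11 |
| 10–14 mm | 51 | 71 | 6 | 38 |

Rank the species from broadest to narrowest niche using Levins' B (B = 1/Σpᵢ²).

population P1 > population P3 > population P4 > population P2

Proportions for population P2 (n=97): 1/97=0.0103, 1/97=0.0103, 1/97=0.0103, 43/97=0.4433, 51/97=0.5258
Proportions for population P3 (n=252): 65/252=0.2579, 35/252=0.1389, 80/252=0.3175, 1/252=0.0040, 71/252=0.2817
Proportions for population P1 (n=54): 13/54=0.2407, 7/54=0.1296, 20/54=0.3704, 8/54=0.1481, 6/54=0.1111
Proportions for population P4 (n=124): 43/124=0.3468, 2/124=0.0161, 30/124=0.2419, 11/124=0.0887, 38/124=0.3065
Σp_P2ᵢ² = 0.0103² + 0.0103² + 0.0103² + 0.4433² + 0.5258² = 0.000106 + 0.000106 + 0.000106 + 0.196515 + 0.276466 = 0.473299
B_P2 = 1 / 0.473299 = 2.1128
Σp_P3ᵢ² = 0.2579² + 0.1389² + 0.3175² + 0.0040² + 0.2817² = 0.066512 + 0.019293 + 0.100806 + 0.000016 + 0.079355 = 0.265982
B_P3 = 1 / 0.265982 = 3.7597
Σp_P1ᵢ² = 0.2407² + 0.1296² + 0.3704² + 0.1481² + 0.1111² = 0.057936 + 0.016796 + 0.137196 + 0.021934 + 0.012343 = 0.246205
B_P1 = 1 / 0.246205 = 4.0617
Σp_P4ᵢ² = 0.3468² + 0.0161² + 0.2419² + 0.0887² + 0.3065² = 0.120270 + 0.000259 + 0.058516 + 0.007868 + 0.093942 = 0.280855
B_P4 = 1 / 0.280855 = 3.5606
Ranking by B (broadest → narrowest): population P1 (4.06) > population P3 (3.76) > population P4 (3.56) > population P2 (2.11)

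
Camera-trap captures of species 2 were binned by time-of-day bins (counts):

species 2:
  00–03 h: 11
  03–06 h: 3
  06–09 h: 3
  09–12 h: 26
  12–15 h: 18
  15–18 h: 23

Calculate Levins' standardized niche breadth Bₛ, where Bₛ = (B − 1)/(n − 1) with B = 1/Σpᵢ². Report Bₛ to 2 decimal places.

0.65

Proportions for species 2 (n=84): 11/84=0.1310, 3/84=0.0357, 3/84=0.0357, 26/84=0.3095, 18/84=0.2143, 23/84=0.2738
Σpᵢ² = 0.1310² + 0.0357² + 0.0357² + 0.3095² + 0.2143² + 0.2738² = 0.017161 + 0.001274 + 0.001274 + 0.095790 + 0.045924 + 0.074966 = 0.236389
B = 1 / 0.236389 = 4.2303
Bₛ = (B − 1)/(n − 1) = (4.2303 − 1)/(6 − 1) = 3.2303/5 = 0.6461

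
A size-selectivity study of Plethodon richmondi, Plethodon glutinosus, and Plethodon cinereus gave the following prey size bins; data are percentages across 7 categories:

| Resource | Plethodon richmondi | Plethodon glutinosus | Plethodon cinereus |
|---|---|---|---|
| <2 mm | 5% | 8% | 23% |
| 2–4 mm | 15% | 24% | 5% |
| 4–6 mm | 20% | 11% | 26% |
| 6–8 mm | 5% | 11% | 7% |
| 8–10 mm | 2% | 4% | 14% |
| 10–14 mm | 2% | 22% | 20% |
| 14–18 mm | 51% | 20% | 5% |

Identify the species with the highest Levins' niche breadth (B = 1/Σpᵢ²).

Convert percentages to proportions (divide by 100).
Σp_richᵢ² = 0.05² + 0.15² + 0.20² + 0.05² + 0.02² + 0.02² + 0.51² = 0.0025 + 0.0225 + 0.0400 + 0.0025 + 0.0004 + 0.0004 + 0.2601 = 0.3284
B_rich = 1 / 0.3284 = 3.0451
Σp_glutᵢ² = 0.08² + 0.24² + 0.11² + 0.11² + 0.04² + 0.22² + 0.20² = 0.0064 + 0.0576 + 0.0121 + 0.0121 + 0.0016 + 0.0484 + 0.0400 = 0.1782
B_glut = 1 / 0.1782 = 5.6117
Σp_cineᵢ² = 0.23² + 0.05² + 0.26² + 0.07² + 0.14² + 0.20² + 0.05² = 0.0529 + 0.0025 + 0.0676 + 0.0049 + 0.0196 + 0.0400 + 0.0025 = 0.1900
B_cine = 1 / 0.1900 = 5.2632
Highest B → broadest niche (most generalist): Plethodon glutinosus (B = 5.61).

Plethodon glutinosus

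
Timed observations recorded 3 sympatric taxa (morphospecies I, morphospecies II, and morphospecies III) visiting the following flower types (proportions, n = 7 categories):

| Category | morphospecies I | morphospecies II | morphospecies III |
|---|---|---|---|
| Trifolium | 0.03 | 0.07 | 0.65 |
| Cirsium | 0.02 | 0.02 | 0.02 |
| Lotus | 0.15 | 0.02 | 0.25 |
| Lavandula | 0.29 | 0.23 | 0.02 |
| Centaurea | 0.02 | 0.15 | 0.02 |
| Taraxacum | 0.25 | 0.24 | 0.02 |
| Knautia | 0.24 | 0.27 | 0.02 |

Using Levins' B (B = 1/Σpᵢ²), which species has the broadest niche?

Σp_Iᵢ² = 0.03² + 0.02² + 0.15² + 0.29² + 0.02² + 0.25² + 0.24² = 0.0009 + 0.0004 + 0.0225 + 0.0841 + 0.0004 + 0.0625 + 0.0576 = 0.2284
B_I = 1 / 0.2284 = 4.3783
Σp_IIᵢ² = 0.07² + 0.02² + 0.02² + 0.23² + 0.15² + 0.24² + 0.27² = 0.0049 + 0.0004 + 0.0004 + 0.0529 + 0.0225 + 0.0576 + 0.0729 = 0.2116
B_II = 1 / 0.2116 = 4.7259
Σp_IIIᵢ² = 0.65² + 0.02² + 0.25² + 0.02² + 0.02² + 0.02² + 0.02² = 0.4225 + 0.0004 + 0.0625 + 0.0004 + 0.0004 + 0.0004 + 0.0004 = 0.4870
B_III = 1 / 0.4870 = 2.0534
Highest B → broadest niche (most generalist): morphospecies II (B = 4.73).

morphospecies II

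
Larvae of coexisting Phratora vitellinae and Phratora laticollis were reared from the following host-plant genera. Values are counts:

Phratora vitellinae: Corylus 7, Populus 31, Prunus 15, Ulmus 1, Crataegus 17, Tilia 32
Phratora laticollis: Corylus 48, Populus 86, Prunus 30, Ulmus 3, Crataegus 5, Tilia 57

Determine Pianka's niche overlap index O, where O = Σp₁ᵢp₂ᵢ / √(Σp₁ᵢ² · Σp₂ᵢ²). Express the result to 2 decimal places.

0.90

Proportions for Phratora vitellinae (n=103): 7/103=0.0680, 31/103=0.3010, 15/103=0.1456, 1/103=0.0097, 17/103=0.1650, 32/103=0.3107
Proportions for Phratora laticollis (n=229): 48/229=0.2096, 86/229=0.3755, 30/229=0.1310, 3/229=0.0131, 5/229=0.0218, 57/229=0.2489
Σ p₁ᵢp₂ᵢ = 0.014253 + 0.113026 + 0.019074 + 0.000127 + 0.003597 + 0.077333 = 0.227410
Σp_1ᵢ² = 0.0680² + 0.3010² + 0.1456² + 0.0097² + 0.1650² + 0.3107² = 0.004624 + 0.090601 + 0.021199 + 0.000094 + 0.027225 + 0.096534 = 0.240277
Σp_2ᵢ² = 0.2096² + 0.3755² + 0.1310² + 0.0131² + 0.0218² + 0.2489² = 0.043932 + 0.141000 + 0.017161 + 0.000172 + 0.000475 + 0.061951 = 0.264691
O = 0.227410 / √(0.240277 × 0.264691) = 0.227410 / 0.2521887 = 0.9017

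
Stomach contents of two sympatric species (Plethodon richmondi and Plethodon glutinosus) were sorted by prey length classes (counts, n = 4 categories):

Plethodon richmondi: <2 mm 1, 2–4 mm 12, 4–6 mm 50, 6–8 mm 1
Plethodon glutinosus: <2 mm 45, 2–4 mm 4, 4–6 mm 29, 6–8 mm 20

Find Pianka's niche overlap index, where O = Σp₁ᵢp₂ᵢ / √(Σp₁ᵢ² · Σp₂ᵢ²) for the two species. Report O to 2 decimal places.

Proportions for Plethodon richmondi (n=64): 1/64=0.0156, 12/64=0.1875, 50/64=0.7813, 1/64=0.0156
Proportions for Plethodon glutinosus (n=98): 45/98=0.4592, 4/98=0.0408, 29/98=0.2959, 20/98=0.2041
Σ p₁ᵢp₂ᵢ = 0.007164 + 0.007650 + 0.231187 + 0.003184 = 0.249185
Σp_1ᵢ² = 0.0156² + 0.1875² + 0.7813² + 0.0156² = 0.000243 + 0.035156 + 0.610430 + 0.000243 = 0.646072
Σp_2ᵢ² = 0.4592² + 0.0408² + 0.2959² + 0.2041² = 0.210865 + 0.001665 + 0.087557 + 0.041657 = 0.341744
O = 0.249185 / √(0.646072 × 0.341744) = 0.249185 / 0.4698843 = 0.5303

0.53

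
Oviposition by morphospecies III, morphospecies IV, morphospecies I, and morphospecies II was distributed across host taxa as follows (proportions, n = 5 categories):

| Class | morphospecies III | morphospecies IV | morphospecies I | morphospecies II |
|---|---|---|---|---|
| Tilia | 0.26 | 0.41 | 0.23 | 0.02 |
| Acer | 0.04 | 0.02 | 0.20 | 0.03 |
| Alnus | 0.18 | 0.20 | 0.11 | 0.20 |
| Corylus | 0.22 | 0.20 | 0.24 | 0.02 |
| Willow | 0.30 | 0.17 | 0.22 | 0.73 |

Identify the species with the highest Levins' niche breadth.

Σp_IIIᵢ² = 0.26² + 0.04² + 0.18² + 0.22² + 0.30² = 0.0676 + 0.0016 + 0.0324 + 0.0484 + 0.0900 = 0.2400
B_III = 1 / 0.2400 = 4.1667
Σp_IVᵢ² = 0.41² + 0.02² + 0.20² + 0.20² + 0.17² = 0.1681 + 0.0004 + 0.0400 + 0.0400 + 0.0289 = 0.2774
B_IV = 1 / 0.2774 = 3.6049
Σp_Iᵢ² = 0.23² + 0.20² + 0.11² + 0.24² + 0.22² = 0.0529 + 0.0400 + 0.0121 + 0.0576 + 0.0484 = 0.2110
B_I = 1 / 0.2110 = 4.7393
Σp_IIᵢ² = 0.02² + 0.03² + 0.20² + 0.02² + 0.73² = 0.0004 + 0.0009 + 0.0400 + 0.0004 + 0.5329 = 0.5746
B_II = 1 / 0.5746 = 1.7403
Highest B → broadest niche (most generalist): morphospecies I (B = 4.74).

morphospecies I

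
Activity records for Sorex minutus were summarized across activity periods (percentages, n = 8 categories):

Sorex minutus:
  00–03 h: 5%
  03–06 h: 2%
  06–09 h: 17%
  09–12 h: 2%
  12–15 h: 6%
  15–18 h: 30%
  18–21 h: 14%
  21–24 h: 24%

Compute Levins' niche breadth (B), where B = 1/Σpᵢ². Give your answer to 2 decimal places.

4.93

Convert percentages to proportions (divide by 100).
Σpᵢ² = 0.05² + 0.02² + 0.17² + 0.02² + 0.06² + 0.30² + 0.14² + 0.24² = 0.0025 + 0.0004 + 0.0289 + 0.0004 + 0.0036 + 0.0900 + 0.0196 + 0.0576 = 0.2030
B = 1 / 0.2030 = 4.9261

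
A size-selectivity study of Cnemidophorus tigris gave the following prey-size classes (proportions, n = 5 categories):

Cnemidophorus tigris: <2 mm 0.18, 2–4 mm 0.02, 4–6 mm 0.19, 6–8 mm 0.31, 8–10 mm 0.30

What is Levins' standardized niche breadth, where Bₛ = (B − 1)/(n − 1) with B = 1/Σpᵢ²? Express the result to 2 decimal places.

Σpᵢ² = 0.18² + 0.02² + 0.19² + 0.31² + 0.30² = 0.0324 + 0.0004 + 0.0361 + 0.0961 + 0.0900 = 0.2550
B = 1 / 0.2550 = 3.9216
Bₛ = (B − 1)/(n − 1) = (3.9216 − 1)/(5 − 1) = 2.9216/4 = 0.7304

0.73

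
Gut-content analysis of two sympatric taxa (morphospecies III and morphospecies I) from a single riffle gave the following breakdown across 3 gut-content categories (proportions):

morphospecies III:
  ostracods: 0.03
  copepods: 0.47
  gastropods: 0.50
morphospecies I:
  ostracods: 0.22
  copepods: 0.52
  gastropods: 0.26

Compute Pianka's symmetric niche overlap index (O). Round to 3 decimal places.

Σ p₁ᵢp₂ᵢ = 0.0066 + 0.2444 + 0.1300 = 0.3810
Σp_1ᵢ² = 0.03² + 0.47² + 0.50² = 0.0009 + 0.2209 + 0.2500 = 0.4718
Σp_2ᵢ² = 0.22² + 0.52² + 0.26² = 0.0484 + 0.2704 + 0.0676 = 0.3864
O = 0.3810 / √(0.4718 × 0.3864) = 0.3810 / 0.426970 = 0.89233

0.892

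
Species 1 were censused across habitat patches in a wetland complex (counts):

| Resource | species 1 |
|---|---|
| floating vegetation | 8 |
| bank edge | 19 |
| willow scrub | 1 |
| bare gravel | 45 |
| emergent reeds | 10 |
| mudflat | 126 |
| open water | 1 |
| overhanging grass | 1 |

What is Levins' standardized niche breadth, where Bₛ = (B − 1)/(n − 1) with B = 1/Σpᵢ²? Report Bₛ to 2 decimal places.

0.20

Proportions for species 1 (n=211): 8/211=0.0379, 19/211=0.0900, 1/211=0.0047, 45/211=0.2133, 10/211=0.0474, 126/211=0.5972, 1/211=0.0047, 1/211=0.0047
Σpᵢ² = 0.0379² + 0.0900² + 0.0047² + 0.2133² + 0.0474² + 0.5972² + 0.0047² + 0.0047² = 0.001436 + 0.008100 + 0.000022 + 0.045497 + 0.002247 + 0.356648 + 0.000022 + 0.000022 = 0.413994
B = 1 / 0.413994 = 2.4155
Bₛ = (B − 1)/(n − 1) = (2.4155 − 1)/(8 − 1) = 1.4155/7 = 0.2022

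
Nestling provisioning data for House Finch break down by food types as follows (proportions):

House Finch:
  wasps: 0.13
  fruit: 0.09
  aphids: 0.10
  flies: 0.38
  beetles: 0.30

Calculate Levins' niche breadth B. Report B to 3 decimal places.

Σpᵢ² = 0.13² + 0.09² + 0.10² + 0.38² + 0.30² = 0.0169 + 0.0081 + 0.0100 + 0.1444 + 0.0900 = 0.2694
B = 1 / 0.2694 = 3.71195

3.712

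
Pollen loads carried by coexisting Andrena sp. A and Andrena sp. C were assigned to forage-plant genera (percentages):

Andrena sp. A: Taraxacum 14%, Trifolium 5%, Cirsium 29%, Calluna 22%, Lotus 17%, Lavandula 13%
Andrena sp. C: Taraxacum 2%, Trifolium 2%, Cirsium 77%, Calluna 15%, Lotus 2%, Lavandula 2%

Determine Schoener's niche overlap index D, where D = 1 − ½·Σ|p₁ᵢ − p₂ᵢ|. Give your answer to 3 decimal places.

Convert percentages to proportions (divide by 100).
Σ|p₁ᵢ − p₂ᵢ| = 0.12 + 0.03 + 0.48 + 0.07 + 0.15 + 0.11 = 0.96
D = 1 − ½ × 0.96 = 1 − 0.480 = 0.52000

0.520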